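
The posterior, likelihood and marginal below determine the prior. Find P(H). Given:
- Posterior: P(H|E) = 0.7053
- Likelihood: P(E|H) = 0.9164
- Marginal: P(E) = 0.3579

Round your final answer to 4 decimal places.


From Bayes' theorem: P(H|E) = P(E|H) × P(H) / P(E)

Rearranging for P(H):
P(H) = P(H|E) × P(E) / P(E|H)
     = 0.7053 × 0.3579 / 0.9164
     = 0.25242687 / 0.9164
     = 0.2755


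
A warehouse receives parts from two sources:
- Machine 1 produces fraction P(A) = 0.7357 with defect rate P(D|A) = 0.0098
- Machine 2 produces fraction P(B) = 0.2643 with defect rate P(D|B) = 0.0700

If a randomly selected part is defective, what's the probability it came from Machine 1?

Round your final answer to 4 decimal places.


Let A = from Machine 1, D = defective

Given:
- P(A) = 0.7357, P(B) = 0.2643
- P(D|A) = 0.0098, P(D|B) = 0.0700

Step 1: Find P(D)
P(D) = P(D|A)P(A) + P(D|B)P(B)
     = 0.0098 × 0.7357 + 0.0700 × 0.2643
     = 0.00720986 + 0.01850100
     = 0.02571086

Step 2: Apply Bayes' theorem
P(A|D) = P(D|A)P(A) / P(D)
       = 0.00720986 / 0.02571086
       = 0.2804


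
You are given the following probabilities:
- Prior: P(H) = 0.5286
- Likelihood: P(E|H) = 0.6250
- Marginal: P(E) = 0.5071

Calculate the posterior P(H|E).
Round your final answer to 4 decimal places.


Using Bayes' theorem:

P(H|E) = P(E|H) × P(H) / P(E)
       = 0.6250 × 0.5286 / 0.5071
       = 0.33037500 / 0.5071
       = 0.6515

The evidence strengthens our belief in H.
Prior: 0.5286 → Posterior: 0.6515


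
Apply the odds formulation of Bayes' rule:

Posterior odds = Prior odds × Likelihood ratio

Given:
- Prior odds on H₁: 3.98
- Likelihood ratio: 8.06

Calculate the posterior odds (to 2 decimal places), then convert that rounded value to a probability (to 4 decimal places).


Step 1: Calculate posterior odds
Posterior odds = Prior odds × LR
               = 3.98 × 8.06
               = 32.08

Step 2: Convert to probability
P(H₁|E) = Posterior odds / (1 + Posterior odds)
       = 32.08 / (1 + 32.08)
       = 32.08 / 33.08
       = 0.9698

The evidence increased P(H₁) from 0.7992 to 0.9698.


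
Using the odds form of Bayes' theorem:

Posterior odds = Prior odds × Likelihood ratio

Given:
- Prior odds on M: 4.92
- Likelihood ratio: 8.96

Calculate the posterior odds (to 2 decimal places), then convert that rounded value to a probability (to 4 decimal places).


Step 1: Calculate posterior odds
Posterior odds = Prior odds × LR
               = 4.92 × 8.96
               = 44.08

Step 2: Convert to probability
P(M|E) = Posterior odds / (1 + Posterior odds)
       = 44.08 / (1 + 44.08)
       = 44.08 / 45.08
       = 0.9778

The evidence increased P(M) from 0.8311 to 0.9778.


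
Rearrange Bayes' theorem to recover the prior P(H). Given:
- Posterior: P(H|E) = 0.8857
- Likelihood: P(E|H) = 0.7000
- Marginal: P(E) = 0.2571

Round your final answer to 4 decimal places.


From Bayes' theorem: P(H|E) = P(E|H) × P(H) / P(E)

Rearranging for P(H):
P(H) = P(H|E) × P(E) / P(E|H)
     = 0.8857 × 0.2571 / 0.7000
     = 0.22771347 / 0.7000
     = 0.3253


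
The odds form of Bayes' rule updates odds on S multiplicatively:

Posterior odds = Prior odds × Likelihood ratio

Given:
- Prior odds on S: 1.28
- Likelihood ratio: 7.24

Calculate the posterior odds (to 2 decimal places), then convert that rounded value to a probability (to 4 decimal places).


Step 1: Calculate posterior odds
Posterior odds = Prior odds × LR
               = 1.28 × 7.24
               = 9.27

Step 2: Convert to probability
P(S|E) = Posterior odds / (1 + Posterior odds)
       = 9.27 / (1 + 9.27)
       = 9.27 / 10.27
       = 0.9026

The evidence increased P(S) from 0.5614 to 0.9026.


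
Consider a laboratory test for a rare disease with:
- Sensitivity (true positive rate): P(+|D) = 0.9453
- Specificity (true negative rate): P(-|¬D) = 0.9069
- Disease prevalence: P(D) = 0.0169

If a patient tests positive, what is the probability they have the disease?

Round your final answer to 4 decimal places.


Let D = has disease, + = positive test

Given:
- P(D) = 0.0169 (prevalence)
- P(+|D) = 0.9453 (sensitivity)
- P(-|¬D) = 0.9069 (specificity)
- P(+|¬D) = 0.0931 (false positive rate = 1 - specificity)

Step 1: Find P(+)
P(+) = P(+|D)P(D) + P(+|¬D)P(¬D)
     = 0.9453 × 0.0169 + 0.0931 × 0.9831
     = 0.01597557 + 0.09152661
     = 0.10750218

Step 2: Apply Bayes' theorem for P(D|+)
P(D|+) = P(+|D)P(D) / P(+)
       = 0.01597557 / 0.10750218
       = 0.1486


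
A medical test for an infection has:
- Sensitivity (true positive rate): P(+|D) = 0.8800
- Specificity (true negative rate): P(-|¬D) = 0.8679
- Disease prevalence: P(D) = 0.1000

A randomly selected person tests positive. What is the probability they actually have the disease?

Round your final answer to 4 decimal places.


Let D = has disease, + = positive test

Given:
- P(D) = 0.1000 (prevalence)
- P(+|D) = 0.8800 (sensitivity)
- P(-|¬D) = 0.8679 (specificity)
- P(+|¬D) = 0.1321 (false positive rate = 1 - specificity)

Step 1: Find P(+)
P(+) = P(+|D)P(D) + P(+|¬D)P(¬D)
     = 0.8800 × 0.1000 + 0.1321 × 0.9000
     = 0.08800000 + 0.11889000
     = 0.20689000

Step 2: Apply Bayes' theorem for P(D|+)
P(D|+) = P(+|D)P(D) / P(+)
       = 0.08800000 / 0.20689000
       = 0.4253


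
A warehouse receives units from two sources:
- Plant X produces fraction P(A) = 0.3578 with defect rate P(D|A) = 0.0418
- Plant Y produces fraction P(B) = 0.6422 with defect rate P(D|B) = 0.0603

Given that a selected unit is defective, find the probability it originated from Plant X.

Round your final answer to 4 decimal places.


Let A = from Plant X, D = defective

Given:
- P(A) = 0.3578, P(B) = 0.6422
- P(D|A) = 0.0418, P(D|B) = 0.0603

Step 1: Find P(D)
P(D) = P(D|A)P(A) + P(D|B)P(B)
     = 0.0418 × 0.3578 + 0.0603 × 0.6422
     = 0.01495604 + 0.03872466
     = 0.05368070

Step 2: Apply Bayes' theorem
P(A|D) = P(D|A)P(A) / P(D)
       = 0.01495604 / 0.05368070
       = 0.2786


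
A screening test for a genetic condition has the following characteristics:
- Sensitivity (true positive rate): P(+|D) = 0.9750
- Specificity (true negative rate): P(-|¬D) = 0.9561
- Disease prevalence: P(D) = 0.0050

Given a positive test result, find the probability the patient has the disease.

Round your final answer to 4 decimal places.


Let D = has disease, + = positive test

Given:
- P(D) = 0.0050 (prevalence)
- P(+|D) = 0.9750 (sensitivity)
- P(-|¬D) = 0.9561 (specificity)
- P(+|¬D) = 0.0439 (false positive rate = 1 - specificity)

Step 1: Find P(+)
P(+) = P(+|D)P(D) + P(+|¬D)P(¬D)
     = 0.9750 × 0.0050 + 0.0439 × 0.9950
     = 0.00487500 + 0.04368050
     = 0.04855550

Step 2: Apply Bayes' theorem for P(D|+)
P(D|+) = P(+|D)P(D) / P(+)
       = 0.00487500 / 0.04855550
       = 0.1004


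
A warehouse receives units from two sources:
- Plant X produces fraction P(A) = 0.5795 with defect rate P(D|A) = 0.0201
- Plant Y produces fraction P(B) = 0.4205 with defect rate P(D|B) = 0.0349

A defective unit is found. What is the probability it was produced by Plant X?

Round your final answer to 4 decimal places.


Let A = from Plant X, D = defective

Given:
- P(A) = 0.5795, P(B) = 0.4205
- P(D|A) = 0.0201, P(D|B) = 0.0349

Step 1: Find P(D)
P(D) = P(D|A)P(A) + P(D|B)P(B)
     = 0.0201 × 0.5795 + 0.0349 × 0.4205
     = 0.01164795 + 0.01467545
     = 0.02632340

Step 2: Apply Bayes' theorem
P(A|D) = P(D|A)P(A) / P(D)
       = 0.01164795 / 0.02632340
       = 0.4425


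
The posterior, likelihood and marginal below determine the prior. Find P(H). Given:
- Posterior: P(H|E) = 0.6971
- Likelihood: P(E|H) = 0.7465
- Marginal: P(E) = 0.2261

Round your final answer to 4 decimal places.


From Bayes' theorem: P(H|E) = P(E|H) × P(H) / P(E)

Rearranging for P(H):
P(H) = P(H|E) × P(E) / P(E|H)
     = 0.6971 × 0.2261 / 0.7465
     = 0.15761431 / 0.7465
     = 0.2111


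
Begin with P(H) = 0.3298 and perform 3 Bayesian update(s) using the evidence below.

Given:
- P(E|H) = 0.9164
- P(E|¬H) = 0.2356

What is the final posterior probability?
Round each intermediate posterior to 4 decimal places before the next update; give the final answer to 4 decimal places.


Sequential Bayesian updating:

Initial prior: P(H) = 0.3298

Update 1:
  P(E) = 0.9164 × 0.3298 + 0.2356 × 0.6702 = 0.30222872 + 0.15789912 = 0.46012784
  P(H|E) = 0.30222872 / 0.46012784 = 0.6568

Update 2:
  P(E) = 0.9164 × 0.6568 + 0.2356 × 0.3432 = 0.60189152 + 0.08085792 = 0.68274944
  P(H|E) = 0.60189152 / 0.68274944 = 0.8816

Update 3:
  P(E) = 0.9164 × 0.8816 + 0.2356 × 0.1184 = 0.80789824 + 0.02789504 = 0.83579328
  P(H|E) = 0.80789824 / 0.83579328 = 0.9666

Final posterior: 0.9666


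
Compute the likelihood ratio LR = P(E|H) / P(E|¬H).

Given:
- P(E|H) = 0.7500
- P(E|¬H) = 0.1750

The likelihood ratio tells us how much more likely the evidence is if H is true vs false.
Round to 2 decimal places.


Likelihood Ratio (LR) = P(E|H) / P(E|¬H)

LR = 0.7500 / 0.1750
   = 4.29

The evidence is 4.29 times more likely if H is true than if H is false.
Because LR exceeds 1, E is evidence for H.


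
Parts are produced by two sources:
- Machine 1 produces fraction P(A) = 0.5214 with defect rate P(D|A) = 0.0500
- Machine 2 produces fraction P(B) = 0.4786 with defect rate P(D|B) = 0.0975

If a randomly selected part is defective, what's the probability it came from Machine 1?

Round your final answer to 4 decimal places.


Let A = from Machine 1, D = defective

Given:
- P(A) = 0.5214, P(B) = 0.4786
- P(D|A) = 0.0500, P(D|B) = 0.0975

Step 1: Find P(D)
P(D) = P(D|A)P(A) + P(D|B)P(B)
     = 0.0500 × 0.5214 + 0.0975 × 0.4786
     = 0.02607000 + 0.04666350
     = 0.07273350

Step 2: Apply Bayes' theorem
P(A|D) = P(D|A)P(A) / P(D)
       = 0.02607000 / 0.07273350
       = 0.3584


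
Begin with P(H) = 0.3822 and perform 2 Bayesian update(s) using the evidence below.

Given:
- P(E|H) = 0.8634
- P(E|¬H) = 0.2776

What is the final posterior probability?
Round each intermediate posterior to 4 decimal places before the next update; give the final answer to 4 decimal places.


Sequential Bayesian updating:

Initial prior: P(H) = 0.3822

Update 1:
  P(E) = 0.8634 × 0.3822 + 0.2776 × 0.6178 = 0.32999148 + 0.17150128 = 0.50149276
  P(H|E) = 0.32999148 / 0.50149276 = 0.6580

Update 2:
  P(E) = 0.8634 × 0.6580 + 0.2776 × 0.3420 = 0.56811720 + 0.09493920 = 0.66305640
  P(H|E) = 0.56811720 / 0.66305640 = 0.8568

Final posterior: 0.8568


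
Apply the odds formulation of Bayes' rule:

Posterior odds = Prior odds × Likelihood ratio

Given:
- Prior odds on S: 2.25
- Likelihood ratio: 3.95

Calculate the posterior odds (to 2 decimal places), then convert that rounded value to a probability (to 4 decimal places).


Step 1: Calculate posterior odds
Posterior odds = Prior odds × LR
               = 2.25 × 3.95
               = 8.89

Step 2: Convert to probability
P(S|E) = Posterior odds / (1 + Posterior odds)
       = 8.89 / (1 + 8.89)
       = 8.89 / 9.89
       = 0.8989

The evidence increased P(S) from 0.6923 to 0.8989.


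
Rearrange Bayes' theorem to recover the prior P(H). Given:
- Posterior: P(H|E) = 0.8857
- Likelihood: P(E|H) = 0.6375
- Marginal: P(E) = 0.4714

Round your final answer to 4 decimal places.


From Bayes' theorem: P(H|E) = P(E|H) × P(H) / P(E)

Rearranging for P(H):
P(H) = P(H|E) × P(E) / P(E|H)
     = 0.8857 × 0.4714 / 0.6375
     = 0.41751898 / 0.6375
     = 0.6549


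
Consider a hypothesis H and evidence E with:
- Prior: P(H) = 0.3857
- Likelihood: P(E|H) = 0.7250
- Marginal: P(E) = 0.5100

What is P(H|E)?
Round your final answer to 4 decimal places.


Using Bayes' theorem:

P(H|E) = P(E|H) × P(H) / P(E)
       = 0.7250 × 0.3857 / 0.5100
       = 0.27963250 / 0.5100
       = 0.5483

The evidence strengthens our belief in H.
Prior: 0.3857 → Posterior: 0.5483


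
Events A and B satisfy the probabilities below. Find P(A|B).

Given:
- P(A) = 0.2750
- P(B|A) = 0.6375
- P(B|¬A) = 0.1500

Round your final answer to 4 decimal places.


Bayes' theorem: P(A|B) = P(B|A) × P(A) / P(B)

Step 1: Calculate P(B) using law of total probability
P(B) = P(B|A)P(A) + P(B|¬A)P(¬A)
     = 0.6375 × 0.2750 + 0.1500 × 0.7250
     = 0.17531250 + 0.10875000
     = 0.28406250

Step 2: Apply Bayes' theorem
P(A|B) = P(B|A) × P(A) / P(B)
       = 0.17531250 / 0.28406250
       = 0.6172


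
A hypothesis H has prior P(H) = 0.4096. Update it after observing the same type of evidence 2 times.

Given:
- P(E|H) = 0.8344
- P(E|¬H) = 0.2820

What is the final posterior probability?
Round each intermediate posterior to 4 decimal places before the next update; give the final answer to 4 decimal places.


Sequential Bayesian updating:

Initial prior: P(H) = 0.4096

Update 1:
  P(E) = 0.8344 × 0.4096 + 0.2820 × 0.5904 = 0.34177024 + 0.16649280 = 0.50826304
  P(H|E) = 0.34177024 / 0.50826304 = 0.6724

Update 2:
  P(E) = 0.8344 × 0.6724 + 0.2820 × 0.3276 = 0.56105056 + 0.09238320 = 0.65343376
  P(H|E) = 0.56105056 / 0.65343376 = 0.8586

Final posterior: 0.8586


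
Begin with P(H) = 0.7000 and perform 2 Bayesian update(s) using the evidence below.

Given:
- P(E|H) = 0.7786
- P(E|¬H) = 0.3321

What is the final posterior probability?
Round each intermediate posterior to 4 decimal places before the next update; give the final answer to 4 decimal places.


Sequential Bayesian updating:

Initial prior: P(H) = 0.7000

Update 1:
  P(E) = 0.7786 × 0.7000 + 0.3321 × 0.3000 = 0.54502000 + 0.09963000 = 0.64465000
  P(H|E) = 0.54502000 / 0.64465000 = 0.8455

Update 2:
  P(E) = 0.7786 × 0.8455 + 0.3321 × 0.1545 = 0.65830630 + 0.05130945 = 0.70961575
  P(H|E) = 0.65830630 / 0.70961575 = 0.9277

Final posterior: 0.9277


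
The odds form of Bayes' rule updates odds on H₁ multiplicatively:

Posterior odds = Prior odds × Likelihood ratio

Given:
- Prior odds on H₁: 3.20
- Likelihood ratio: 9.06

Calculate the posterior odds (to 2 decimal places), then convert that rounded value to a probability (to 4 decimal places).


Step 1: Calculate posterior odds
Posterior odds = Prior odds × LR
               = 3.20 × 9.06
               = 28.99

Step 2: Convert to probability
P(H₁|E) = Posterior odds / (1 + Posterior odds)
       = 28.99 / (1 + 28.99)
       = 28.99 / 29.99
       = 0.9667

The evidence increased P(H₁) from 0.7619 to 0.9667.


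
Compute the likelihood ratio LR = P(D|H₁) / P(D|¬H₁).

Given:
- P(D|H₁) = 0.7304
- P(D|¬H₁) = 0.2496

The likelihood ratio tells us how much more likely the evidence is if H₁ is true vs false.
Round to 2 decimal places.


Likelihood Ratio (LR) = P(D|H₁) / P(D|¬H₁)

LR = 0.7304 / 0.2496
   = 2.93

The evidence is 2.93 times more likely if H₁ is true than if H₁ is false.
Since LR > 1, the evidence supports H₁ over ¬H₁.


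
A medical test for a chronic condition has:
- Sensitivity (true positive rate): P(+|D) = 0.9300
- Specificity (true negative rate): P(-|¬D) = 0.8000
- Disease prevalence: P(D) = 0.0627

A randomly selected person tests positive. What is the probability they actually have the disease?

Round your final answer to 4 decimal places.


Let D = has disease, + = positive test

Given:
- P(D) = 0.0627 (prevalence)
- P(+|D) = 0.9300 (sensitivity)
- P(-|¬D) = 0.8000 (specificity)
- P(+|¬D) = 0.2000 (false positive rate = 1 - specificity)

Step 1: Find P(+)
P(+) = P(+|D)P(D) + P(+|¬D)P(¬D)
     = 0.9300 × 0.0627 + 0.2000 × 0.9373
     = 0.05831100 + 0.18746000
     = 0.24577100

Step 2: Apply Bayes' theorem for P(D|+)
P(D|+) = P(+|D)P(D) / P(+)
       = 0.05831100 / 0.24577100
       = 0.2373


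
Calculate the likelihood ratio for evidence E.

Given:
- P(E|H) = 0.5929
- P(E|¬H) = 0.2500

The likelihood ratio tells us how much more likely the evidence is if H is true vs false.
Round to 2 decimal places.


Likelihood Ratio (LR) = P(E|H) / P(E|¬H)

LR = 0.5929 / 0.2500
   = 2.37

The evidence is 2.37 times more likely if H is true than if H is false.
LR > 1, so observing E raises the odds in favor of H.


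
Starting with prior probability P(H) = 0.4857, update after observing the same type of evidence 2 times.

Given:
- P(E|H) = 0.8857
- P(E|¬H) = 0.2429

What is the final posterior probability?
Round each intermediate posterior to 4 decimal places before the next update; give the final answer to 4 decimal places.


Sequential Bayesian updating:

Initial prior: P(H) = 0.4857

Update 1:
  P(E) = 0.8857 × 0.4857 + 0.2429 × 0.5143 = 0.43018449 + 0.12492347 = 0.55510796
  P(H|E) = 0.43018449 / 0.55510796 = 0.7750

Update 2:
  P(E) = 0.8857 × 0.7750 + 0.2429 × 0.2250 = 0.68641750 + 0.05465250 = 0.74107000
  P(H|E) = 0.68641750 / 0.74107000 = 0.9263

Final posterior: 0.9263


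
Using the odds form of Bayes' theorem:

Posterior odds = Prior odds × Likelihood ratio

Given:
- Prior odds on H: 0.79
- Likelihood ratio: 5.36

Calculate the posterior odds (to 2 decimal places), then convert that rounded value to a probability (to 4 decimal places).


Step 1: Calculate posterior odds
Posterior odds = Prior odds × LR
               = 0.79 × 5.36
               = 4.23

Step 2: Convert to probability
P(H|E) = Posterior odds / (1 + Posterior odds)
       = 4.23 / (1 + 4.23)
       = 4.23 / 5.23
       = 0.8088

The evidence increased P(H) from 0.4413 to 0.8088.


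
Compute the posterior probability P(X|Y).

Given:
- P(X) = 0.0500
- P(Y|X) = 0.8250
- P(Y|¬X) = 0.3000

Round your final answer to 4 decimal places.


Bayes' theorem: P(X|Y) = P(Y|X) × P(X) / P(Y)

Step 1: Calculate P(Y) using law of total probability
P(Y) = P(Y|X)P(X) + P(Y|¬X)P(¬X)
     = 0.8250 × 0.0500 + 0.3000 × 0.9500
     = 0.04125000 + 0.28500000
     = 0.32625000

Step 2: Apply Bayes' theorem
P(X|Y) = P(Y|X) × P(X) / P(Y)
       = 0.04125000 / 0.32625000
       = 0.1264


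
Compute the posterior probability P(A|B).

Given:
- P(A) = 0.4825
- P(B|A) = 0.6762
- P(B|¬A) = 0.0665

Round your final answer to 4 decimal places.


Bayes' theorem: P(A|B) = P(B|A) × P(A) / P(B)

Step 1: Calculate P(B) using law of total probability
P(B) = P(B|A)P(A) + P(B|¬A)P(¬A)
     = 0.6762 × 0.4825 + 0.0665 × 0.5175
     = 0.32626650 + 0.03441375
     = 0.36068025

Step 2: Apply Bayes' theorem
P(A|B) = P(B|A) × P(A) / P(B)
       = 0.32626650 / 0.36068025
       = 0.9046


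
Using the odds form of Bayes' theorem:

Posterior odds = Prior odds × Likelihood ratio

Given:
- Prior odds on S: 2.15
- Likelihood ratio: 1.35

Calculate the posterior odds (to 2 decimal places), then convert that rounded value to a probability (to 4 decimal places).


Step 1: Calculate posterior odds
Posterior odds = Prior odds × LR
               = 2.15 × 1.35
               = 2.90

Step 2: Convert to probability
P(S|E) = Posterior odds / (1 + Posterior odds)
       = 2.90 / (1 + 2.90)
       = 2.90 / 3.90
       = 0.7436

The evidence increased P(S) from 0.6825 to 0.7436.


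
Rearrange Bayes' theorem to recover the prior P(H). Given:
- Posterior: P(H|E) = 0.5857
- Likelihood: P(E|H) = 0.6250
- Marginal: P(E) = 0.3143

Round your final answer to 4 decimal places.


From Bayes' theorem: P(H|E) = P(E|H) × P(H) / P(E)

Rearranging for P(H):
P(H) = P(H|E) × P(E) / P(E|H)
     = 0.5857 × 0.3143 / 0.6250
     = 0.18408551 / 0.6250
     = 0.2945


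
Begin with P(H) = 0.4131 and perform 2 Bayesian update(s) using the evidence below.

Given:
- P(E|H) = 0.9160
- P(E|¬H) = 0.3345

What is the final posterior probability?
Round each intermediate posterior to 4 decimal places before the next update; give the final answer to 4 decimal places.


Sequential Bayesian updating:

Initial prior: P(H) = 0.4131

Update 1:
  P(E) = 0.9160 × 0.4131 + 0.3345 × 0.5869 = 0.37839960 + 0.19631805 = 0.57471765
  P(H|E) = 0.37839960 / 0.57471765 = 0.6584

Update 2:
  P(E) = 0.9160 × 0.6584 + 0.3345 × 0.3416 = 0.60309440 + 0.11426520 = 0.71735960
  P(H|E) = 0.60309440 / 0.71735960 = 0.8407

Final posterior: 0.8407


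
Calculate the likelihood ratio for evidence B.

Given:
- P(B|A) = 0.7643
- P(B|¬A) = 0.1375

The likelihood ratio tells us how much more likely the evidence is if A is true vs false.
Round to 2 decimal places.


Likelihood Ratio (LR) = P(B|A) / P(B|¬A)

LR = 0.7643 / 0.1375
   = 5.56

The evidence is 5.56 times more likely if A is true than if A is false.
Since LR > 1, the evidence supports A over ¬A.


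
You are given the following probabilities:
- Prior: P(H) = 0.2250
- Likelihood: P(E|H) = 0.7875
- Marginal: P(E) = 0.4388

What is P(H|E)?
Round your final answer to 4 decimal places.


Using Bayes' theorem:

P(H|E) = P(E|H) × P(H) / P(E)
       = 0.7875 × 0.2250 / 0.4388
       = 0.17718750 / 0.4388
       = 0.4038

The evidence strengthens our belief in H.
Prior: 0.2250 → Posterior: 0.4038


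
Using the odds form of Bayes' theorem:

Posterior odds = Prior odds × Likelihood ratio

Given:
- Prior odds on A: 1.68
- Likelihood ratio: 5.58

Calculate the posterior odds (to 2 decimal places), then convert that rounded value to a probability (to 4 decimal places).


Step 1: Calculate posterior odds
Posterior odds = Prior odds × LR
               = 1.68 × 5.58
               = 9.37

Step 2: Convert to probability
P(A|E) = Posterior odds / (1 + Posterior odds)
       = 9.37 / (1 + 9.37)
       = 9.37 / 10.37
       = 0.9036

The evidence increased P(A) from 0.6269 to 0.9036.


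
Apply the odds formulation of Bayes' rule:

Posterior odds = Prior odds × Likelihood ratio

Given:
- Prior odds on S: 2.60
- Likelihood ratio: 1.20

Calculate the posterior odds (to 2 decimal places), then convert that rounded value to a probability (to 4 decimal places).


Step 1: Calculate posterior odds
Posterior odds = Prior odds × LR
               = 2.60 × 1.20
               = 3.12

Step 2: Convert to probability
P(S|E) = Posterior odds / (1 + Posterior odds)
       = 3.12 / (1 + 3.12)
       = 3.12 / 4.12
       = 0.7573

The evidence increased P(S) from 0.7222 to 0.7573.


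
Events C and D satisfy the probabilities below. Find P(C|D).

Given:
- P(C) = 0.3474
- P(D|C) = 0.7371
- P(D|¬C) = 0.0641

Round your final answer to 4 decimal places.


Bayes' theorem: P(C|D) = P(D|C) × P(C) / P(D)

Step 1: Calculate P(D) using law of total probability
P(D) = P(D|C)P(C) + P(D|¬C)P(¬C)
     = 0.7371 × 0.3474 + 0.0641 × 0.6526
     = 0.25606854 + 0.04183166
     = 0.29790020

Step 2: Apply Bayes' theorem
P(C|D) = P(D|C) × P(C) / P(D)
       = 0.25606854 / 0.29790020
       = 0.8596


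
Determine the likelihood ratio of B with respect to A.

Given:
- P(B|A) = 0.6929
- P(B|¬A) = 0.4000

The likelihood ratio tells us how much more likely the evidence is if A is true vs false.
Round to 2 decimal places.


Likelihood Ratio (LR) = P(B|A) / P(B|¬A)

LR = 0.6929 / 0.4000
   = 1.73

The evidence is 1.73 times more likely if A is true than if A is false.
Since LR > 1, the evidence supports A over ¬A.


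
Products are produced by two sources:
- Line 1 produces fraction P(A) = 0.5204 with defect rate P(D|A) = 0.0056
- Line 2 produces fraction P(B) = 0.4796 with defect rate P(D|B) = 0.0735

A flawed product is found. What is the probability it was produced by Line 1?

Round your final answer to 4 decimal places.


Let A = from Line 1, D = flawed

Given:
- P(A) = 0.5204, P(B) = 0.4796
- P(D|A) = 0.0056, P(D|B) = 0.0735

Step 1: Find P(D)
P(D) = P(D|A)P(A) + P(D|B)P(B)
     = 0.0056 × 0.5204 + 0.0735 × 0.4796
     = 0.00291424 + 0.03525060
     = 0.03816484

Step 2: Apply Bayes' theorem
P(A|D) = P(D|A)P(A) / P(D)
       = 0.00291424 / 0.03816484
       = 0.0764


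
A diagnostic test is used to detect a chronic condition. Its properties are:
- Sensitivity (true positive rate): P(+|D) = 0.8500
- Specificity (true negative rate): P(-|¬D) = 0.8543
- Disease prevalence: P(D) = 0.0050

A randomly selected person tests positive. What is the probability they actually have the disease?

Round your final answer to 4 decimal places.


Let D = has disease, + = positive test

Given:
- P(D) = 0.0050 (prevalence)
- P(+|D) = 0.8500 (sensitivity)
- P(-|¬D) = 0.8543 (specificity)
- P(+|¬D) = 0.1457 (false positive rate = 1 - specificity)

Step 1: Find P(+)
P(+) = P(+|D)P(D) + P(+|¬D)P(¬D)
     = 0.8500 × 0.0050 + 0.1457 × 0.9950
     = 0.00425000 + 0.14497150
     = 0.14922150

Step 2: Apply Bayes' theorem for P(D|+)
P(D|+) = P(+|D)P(D) / P(+)
       = 0.00425000 / 0.14922150
       = 0.0285


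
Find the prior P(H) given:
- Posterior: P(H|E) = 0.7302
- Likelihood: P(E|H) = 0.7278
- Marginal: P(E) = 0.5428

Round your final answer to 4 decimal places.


From Bayes' theorem: P(H|E) = P(E|H) × P(H) / P(E)

Rearranging for P(H):
P(H) = P(H|E) × P(E) / P(E|H)
     = 0.7302 × 0.5428 / 0.7278
     = 0.39635256 / 0.7278
     = 0.5446


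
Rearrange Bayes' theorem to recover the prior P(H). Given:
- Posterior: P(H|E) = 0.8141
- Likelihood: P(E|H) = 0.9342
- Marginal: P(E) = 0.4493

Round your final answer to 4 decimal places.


From Bayes' theorem: P(H|E) = P(E|H) × P(H) / P(E)

Rearranging for P(H):
P(H) = P(H|E) × P(E) / P(E|H)
     = 0.8141 × 0.4493 / 0.9342
     = 0.36577513 / 0.9342
     = 0.3915


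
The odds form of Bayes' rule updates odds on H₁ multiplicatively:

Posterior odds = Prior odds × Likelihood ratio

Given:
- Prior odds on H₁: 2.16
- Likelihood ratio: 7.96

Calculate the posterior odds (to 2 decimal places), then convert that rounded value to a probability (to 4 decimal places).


Step 1: Calculate posterior odds
Posterior odds = Prior odds × LR
               = 2.16 × 7.96
               = 17.19

Step 2: Convert to probability
P(H₁|E) = Posterior odds / (1 + Posterior odds)
       = 17.19 / (1 + 17.19)
       = 17.19 / 18.19
       = 0.9450

The evidence increased P(H₁) from 0.6835 to 0.9450.


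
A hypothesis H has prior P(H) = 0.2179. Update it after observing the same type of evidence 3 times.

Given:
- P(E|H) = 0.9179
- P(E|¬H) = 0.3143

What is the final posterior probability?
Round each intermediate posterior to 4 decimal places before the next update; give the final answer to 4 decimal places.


Sequential Bayesian updating:

Initial prior: P(H) = 0.2179

Update 1:
  P(E) = 0.9179 × 0.2179 + 0.3143 × 0.7821 = 0.20001041 + 0.24581403 = 0.44582444
  P(H|E) = 0.20001041 / 0.44582444 = 0.4486

Update 2:
  P(E) = 0.9179 × 0.4486 + 0.3143 × 0.5514 = 0.41176994 + 0.17330502 = 0.58507496
  P(H|E) = 0.41176994 / 0.58507496 = 0.7038

Update 3:
  P(E) = 0.9179 × 0.7038 + 0.3143 × 0.2962 = 0.64601802 + 0.09309566 = 0.73911368
  P(H|E) = 0.64601802 / 0.73911368 = 0.8740

Final posterior: 0.8740


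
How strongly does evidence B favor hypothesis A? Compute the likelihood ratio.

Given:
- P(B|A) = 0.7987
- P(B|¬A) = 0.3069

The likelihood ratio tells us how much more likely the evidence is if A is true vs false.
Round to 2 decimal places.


Likelihood Ratio (LR) = P(B|A) / P(B|¬A)

LR = 0.7987 / 0.3069
   = 2.60

The evidence is 2.60 times more likely if A is true than if A is false.
Since LR > 1, the evidence supports A over ¬A.


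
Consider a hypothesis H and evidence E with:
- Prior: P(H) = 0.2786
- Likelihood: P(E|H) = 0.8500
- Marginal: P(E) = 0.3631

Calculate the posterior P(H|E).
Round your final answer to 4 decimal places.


Using Bayes' theorem:

P(H|E) = P(E|H) × P(H) / P(E)
       = 0.8500 × 0.2786 / 0.3631
       = 0.23681000 / 0.3631
       = 0.6522

The evidence strengthens our belief in H.
Prior: 0.2786 → Posterior: 0.6522


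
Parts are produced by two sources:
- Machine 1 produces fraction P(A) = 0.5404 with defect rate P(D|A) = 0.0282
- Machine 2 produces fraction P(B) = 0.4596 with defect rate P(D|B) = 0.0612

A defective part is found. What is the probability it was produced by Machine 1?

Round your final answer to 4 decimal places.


Let A = from Machine 1, D = defective

Given:
- P(A) = 0.5404, P(B) = 0.4596
- P(D|A) = 0.0282, P(D|B) = 0.0612

Step 1: Find P(D)
P(D) = P(D|A)P(A) + P(D|B)P(B)
     = 0.0282 × 0.5404 + 0.0612 × 0.4596
     = 0.01523928 + 0.02812752
     = 0.04336680

Step 2: Apply Bayes' theorem
P(A|D) = P(D|A)P(A) / P(D)
       = 0.01523928 / 0.04336680
       = 0.3514


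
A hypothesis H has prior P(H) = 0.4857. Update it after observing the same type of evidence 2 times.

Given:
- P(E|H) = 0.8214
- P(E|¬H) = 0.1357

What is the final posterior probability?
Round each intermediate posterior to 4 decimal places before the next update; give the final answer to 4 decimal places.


Sequential Bayesian updating:

Initial prior: P(H) = 0.4857

Update 1:
  P(E) = 0.8214 × 0.4857 + 0.1357 × 0.5143 = 0.39895398 + 0.06979051 = 0.46874449
  P(H|E) = 0.39895398 / 0.46874449 = 0.8511

Update 2:
  P(E) = 0.8214 × 0.8511 + 0.1357 × 0.1489 = 0.69909354 + 0.02020573 = 0.71929927
  P(H|E) = 0.69909354 / 0.71929927 = 0.9719

Final posterior: 0.9719


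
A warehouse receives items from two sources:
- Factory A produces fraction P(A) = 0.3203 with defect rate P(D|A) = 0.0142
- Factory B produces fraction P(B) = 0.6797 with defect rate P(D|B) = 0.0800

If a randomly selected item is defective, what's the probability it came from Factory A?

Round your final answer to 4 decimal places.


Let A = from Factory A, D = defective

Given:
- P(A) = 0.3203, P(B) = 0.6797
- P(D|A) = 0.0142, P(D|B) = 0.0800

Step 1: Find P(D)
P(D) = P(D|A)P(A) + P(D|B)P(B)
     = 0.0142 × 0.3203 + 0.0800 × 0.6797
     = 0.00454826 + 0.05437600
     = 0.05892426

Step 2: Apply Bayes' theorem
P(A|D) = P(D|A)P(A) / P(D)
       = 0.00454826 / 0.05892426
       = 0.0772


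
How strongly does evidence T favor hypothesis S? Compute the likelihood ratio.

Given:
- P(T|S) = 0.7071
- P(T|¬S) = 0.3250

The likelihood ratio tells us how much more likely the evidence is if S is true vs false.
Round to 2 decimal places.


Likelihood Ratio (LR) = P(T|S) / P(T|¬S)

LR = 0.7071 / 0.3250
   = 2.18

The evidence is 2.18 times more likely if S is true than if S is false.
Since LR > 1, the evidence supports S over ¬S.


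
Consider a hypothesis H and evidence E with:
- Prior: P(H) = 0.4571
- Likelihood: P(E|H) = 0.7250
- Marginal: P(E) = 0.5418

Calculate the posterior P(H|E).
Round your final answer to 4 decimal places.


Using Bayes' theorem:

P(H|E) = P(E|H) × P(H) / P(E)
       = 0.7250 × 0.4571 / 0.5418
       = 0.33139750 / 0.5418
       = 0.6117

The evidence strengthens our belief in H.
Prior: 0.4571 → Posterior: 0.6117


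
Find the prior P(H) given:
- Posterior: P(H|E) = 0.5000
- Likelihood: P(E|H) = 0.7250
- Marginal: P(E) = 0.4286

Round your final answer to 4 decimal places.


From Bayes' theorem: P(H|E) = P(E|H) × P(H) / P(E)

Rearranging for P(H):
P(H) = P(H|E) × P(E) / P(E|H)
     = 0.5000 × 0.4286 / 0.7250
     = 0.21430000 / 0.7250
     = 0.2956


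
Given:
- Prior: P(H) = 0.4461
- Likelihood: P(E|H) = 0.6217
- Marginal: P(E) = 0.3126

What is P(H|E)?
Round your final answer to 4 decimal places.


Using Bayes' theorem:

P(H|E) = P(E|H) × P(H) / P(E)
       = 0.6217 × 0.4461 / 0.3126
       = 0.27734037 / 0.3126
       = 0.8872

The evidence strengthens our belief in H.
Prior: 0.4461 → Posterior: 0.8872


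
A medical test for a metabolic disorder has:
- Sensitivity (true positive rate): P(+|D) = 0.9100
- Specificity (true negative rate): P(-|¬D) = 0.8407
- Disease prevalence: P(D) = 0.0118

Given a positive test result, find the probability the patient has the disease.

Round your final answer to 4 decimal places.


Let D = has disease, + = positive test

Given:
- P(D) = 0.0118 (prevalence)
- P(+|D) = 0.9100 (sensitivity)
- P(-|¬D) = 0.8407 (specificity)
- P(+|¬D) = 0.1593 (false positive rate = 1 - specificity)

Step 1: Find P(+)
P(+) = P(+|D)P(D) + P(+|¬D)P(¬D)
     = 0.9100 × 0.0118 + 0.1593 × 0.9882
     = 0.01073800 + 0.15742026
     = 0.16815826

Step 2: Apply Bayes' theorem for P(D|+)
P(D|+) = P(+|D)P(D) / P(+)
       = 0.01073800 / 0.16815826
       = 0.0639


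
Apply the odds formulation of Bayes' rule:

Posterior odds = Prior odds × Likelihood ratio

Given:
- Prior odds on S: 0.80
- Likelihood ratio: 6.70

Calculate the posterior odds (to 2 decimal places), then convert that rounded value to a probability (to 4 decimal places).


Step 1: Calculate posterior odds
Posterior odds = Prior odds × LR
               = 0.80 × 6.70
               = 5.36

Step 2: Convert to probability
P(S|E) = Posterior odds / (1 + Posterior odds)
       = 5.36 / (1 + 5.36)
       = 5.36 / 6.36
       = 0.8428

The evidence increased P(S) from 0.4444 to 0.8428.


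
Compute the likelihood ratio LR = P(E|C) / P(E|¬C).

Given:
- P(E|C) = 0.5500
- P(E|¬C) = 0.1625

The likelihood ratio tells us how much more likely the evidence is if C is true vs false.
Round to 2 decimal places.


Likelihood Ratio (LR) = P(E|C) / P(E|¬C)

LR = 0.5500 / 0.1625
   = 3.38

The evidence is 3.38 times more likely if C is true than if C is false.
LR > 1, so observing E raises the odds in favor of C.


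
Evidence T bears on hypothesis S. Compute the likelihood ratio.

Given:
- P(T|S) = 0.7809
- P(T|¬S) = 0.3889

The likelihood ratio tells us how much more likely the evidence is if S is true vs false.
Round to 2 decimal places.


Likelihood Ratio (LR) = P(T|S) / P(T|¬S)

LR = 0.7809 / 0.3889
   = 2.01

The evidence is 2.01 times more likely if S is true than if S is false.
Because LR exceeds 1, T is evidence for S.


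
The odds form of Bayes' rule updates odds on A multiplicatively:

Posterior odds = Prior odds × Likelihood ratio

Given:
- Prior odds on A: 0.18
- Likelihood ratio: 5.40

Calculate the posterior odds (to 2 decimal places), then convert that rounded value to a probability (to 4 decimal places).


Step 1: Calculate posterior odds
Posterior odds = Prior odds × LR
               = 0.18 × 5.40
               = 0.97

Step 2: Convert to probability
P(A|E) = Posterior odds / (1 + Posterior odds)
       = 0.97 / (1 + 0.97)
       = 0.97 / 1.97
       = 0.4924

The evidence increased P(A) from 0.1525 to 0.4924.


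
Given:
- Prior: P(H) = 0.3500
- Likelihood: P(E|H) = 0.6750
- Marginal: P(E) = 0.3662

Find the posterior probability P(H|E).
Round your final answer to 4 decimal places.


Using Bayes' theorem:

P(H|E) = P(E|H) × P(H) / P(E)
       = 0.6750 × 0.3500 / 0.3662
       = 0.23625000 / 0.3662
       = 0.6451

The evidence strengthens our belief in H.
Prior: 0.3500 → Posterior: 0.6451


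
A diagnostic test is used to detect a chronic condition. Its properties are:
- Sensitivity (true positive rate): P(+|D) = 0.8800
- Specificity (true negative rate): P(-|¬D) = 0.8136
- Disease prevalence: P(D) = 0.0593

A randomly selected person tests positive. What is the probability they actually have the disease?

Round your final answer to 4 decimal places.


Let D = has disease, + = positive test

Given:
- P(D) = 0.0593 (prevalence)
- P(+|D) = 0.8800 (sensitivity)
- P(-|¬D) = 0.8136 (specificity)
- P(+|¬D) = 0.1864 (false positive rate = 1 - specificity)

Step 1: Find P(+)
P(+) = P(+|D)P(D) + P(+|¬D)P(¬D)
     = 0.8800 × 0.0593 + 0.1864 × 0.9407
     = 0.05218400 + 0.17534648
     = 0.22753048

Step 2: Apply Bayes' theorem for P(D|+)
P(D|+) = P(+|D)P(D) / P(+)
       = 0.05218400 / 0.22753048
       = 0.2293


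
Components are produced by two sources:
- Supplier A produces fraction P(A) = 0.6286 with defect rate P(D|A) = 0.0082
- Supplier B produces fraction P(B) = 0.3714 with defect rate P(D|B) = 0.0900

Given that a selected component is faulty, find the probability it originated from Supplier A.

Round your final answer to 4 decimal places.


Let A = from Supplier A, D = faulty

Given:
- P(A) = 0.6286, P(B) = 0.3714
- P(D|A) = 0.0082, P(D|B) = 0.0900

Step 1: Find P(D)
P(D) = P(D|A)P(A) + P(D|B)P(B)
     = 0.0082 × 0.6286 + 0.0900 × 0.3714
     = 0.00515452 + 0.03342600
     = 0.03858052

Step 2: Apply Bayes' theorem
P(A|D) = P(D|A)P(A) / P(D)
       = 0.00515452 / 0.03858052
       = 0.1336


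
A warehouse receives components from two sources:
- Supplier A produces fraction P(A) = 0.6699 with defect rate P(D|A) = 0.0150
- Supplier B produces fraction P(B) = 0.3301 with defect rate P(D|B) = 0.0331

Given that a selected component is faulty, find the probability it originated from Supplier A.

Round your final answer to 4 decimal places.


Let A = from Supplier A, D = faulty

Given:
- P(A) = 0.6699, P(B) = 0.3301
- P(D|A) = 0.0150, P(D|B) = 0.0331

Step 1: Find P(D)
P(D) = P(D|A)P(A) + P(D|B)P(B)
     = 0.0150 × 0.6699 + 0.0331 × 0.3301
     = 0.01004850 + 0.01092631
     = 0.02097481

Step 2: Apply Bayes' theorem
P(A|D) = P(D|A)P(A) / P(D)
       = 0.01004850 / 0.02097481
       = 0.4791


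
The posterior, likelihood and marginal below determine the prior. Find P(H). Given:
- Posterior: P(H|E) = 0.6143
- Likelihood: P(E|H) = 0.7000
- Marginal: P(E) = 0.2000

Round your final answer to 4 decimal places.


From Bayes' theorem: P(H|E) = P(E|H) × P(H) / P(E)

Rearranging for P(H):
P(H) = P(H|E) × P(E) / P(E|H)
     = 0.6143 × 0.2000 / 0.7000
     = 0.12286000 / 0.7000
     = 0.1755


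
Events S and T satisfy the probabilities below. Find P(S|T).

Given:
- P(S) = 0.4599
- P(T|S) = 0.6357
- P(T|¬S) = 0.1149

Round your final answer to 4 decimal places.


Bayes' theorem: P(S|T) = P(T|S) × P(S) / P(T)

Step 1: Calculate P(T) using law of total probability
P(T) = P(T|S)P(S) + P(T|¬S)P(¬S)
     = 0.6357 × 0.4599 + 0.1149 × 0.5401
     = 0.29235843 + 0.06205749
     = 0.35441592

Step 2: Apply Bayes' theorem
P(S|T) = P(T|S) × P(S) / P(T)
       = 0.29235843 / 0.35441592
       = 0.8249


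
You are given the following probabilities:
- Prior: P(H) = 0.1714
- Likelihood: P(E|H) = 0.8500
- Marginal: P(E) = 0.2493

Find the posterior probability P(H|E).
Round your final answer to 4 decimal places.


Using Bayes' theorem:

P(H|E) = P(E|H) × P(H) / P(E)
       = 0.8500 × 0.1714 / 0.2493
       = 0.14569000 / 0.2493
       = 0.5844

The evidence strengthens our belief in H.
Prior: 0.1714 → Posterior: 0.5844


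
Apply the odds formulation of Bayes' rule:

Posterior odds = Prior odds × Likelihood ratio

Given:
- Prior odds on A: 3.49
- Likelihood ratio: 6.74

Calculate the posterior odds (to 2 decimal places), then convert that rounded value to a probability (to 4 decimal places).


Step 1: Calculate posterior odds
Posterior odds = Prior odds × LR
               = 3.49 × 6.74
               = 23.52

Step 2: Convert to probability
P(A|E) = Posterior odds / (1 + Posterior odds)
       = 23.52 / (1 + 23.52)
       = 23.52 / 24.52
       = 0.9592

The evidence increased P(A) from 0.7773 to 0.9592.


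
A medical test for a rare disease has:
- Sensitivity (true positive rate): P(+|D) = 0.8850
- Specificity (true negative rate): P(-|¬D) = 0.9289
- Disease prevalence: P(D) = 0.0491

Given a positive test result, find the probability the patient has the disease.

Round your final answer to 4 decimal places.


Let D = has disease, + = positive test

Given:
- P(D) = 0.0491 (prevalence)
- P(+|D) = 0.8850 (sensitivity)
- P(-|¬D) = 0.9289 (specificity)
- P(+|¬D) = 0.0711 (false positive rate = 1 - specificity)

Step 1: Find P(+)
P(+) = P(+|D)P(D) + P(+|¬D)P(¬D)
     = 0.8850 × 0.0491 + 0.0711 × 0.9509
     = 0.04345350 + 0.06760899
     = 0.11106249

Step 2: Apply Bayes' theorem for P(D|+)
P(D|+) = P(+|D)P(D) / P(+)
       = 0.04345350 / 0.11106249
       = 0.3913


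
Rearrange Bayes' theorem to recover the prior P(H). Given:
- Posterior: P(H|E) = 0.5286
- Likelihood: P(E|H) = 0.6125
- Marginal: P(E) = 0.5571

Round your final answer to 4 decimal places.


From Bayes' theorem: P(H|E) = P(E|H) × P(H) / P(E)

Rearranging for P(H):
P(H) = P(H|E) × P(E) / P(E|H)
     = 0.5286 × 0.5571 / 0.6125
     = 0.29448306 / 0.6125
     = 0.4808


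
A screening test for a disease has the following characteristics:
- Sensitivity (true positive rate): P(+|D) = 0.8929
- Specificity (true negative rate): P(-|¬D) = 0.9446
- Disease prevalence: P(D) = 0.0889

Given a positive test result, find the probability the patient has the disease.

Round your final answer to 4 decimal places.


Let D = has disease, + = positive test

Given:
- P(D) = 0.0889 (prevalence)
- P(+|D) = 0.8929 (sensitivity)
- P(-|¬D) = 0.9446 (specificity)
- P(+|¬D) = 0.0554 (false positive rate = 1 - specificity)

Step 1: Find P(+)
P(+) = P(+|D)P(D) + P(+|¬D)P(¬D)
     = 0.8929 × 0.0889 + 0.0554 × 0.9111
     = 0.07937881 + 0.05047494
     = 0.12985375

Step 2: Apply Bayes' theorem for P(D|+)
P(D|+) = P(+|D)P(D) / P(+)
       = 0.07937881 / 0.12985375
       = 0.6113
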